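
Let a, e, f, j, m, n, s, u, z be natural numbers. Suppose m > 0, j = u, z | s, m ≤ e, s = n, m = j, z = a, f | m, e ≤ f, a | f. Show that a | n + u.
s = n and z | s, therefore z | n. Because z = a, a | n. f | m and m > 0, thus f ≤ m. m ≤ e and e ≤ f, thus m ≤ f. Since f ≤ m, f = m. m = j, so f = j. j = u, so f = u. Since a | f, a | u. From a | n, a | n + u.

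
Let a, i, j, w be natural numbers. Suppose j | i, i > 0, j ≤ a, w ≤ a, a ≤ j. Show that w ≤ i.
a ≤ j and j ≤ a, therefore a = j. Since w ≤ a, w ≤ j. j | i and i > 0, hence j ≤ i. Since w ≤ j, w ≤ i.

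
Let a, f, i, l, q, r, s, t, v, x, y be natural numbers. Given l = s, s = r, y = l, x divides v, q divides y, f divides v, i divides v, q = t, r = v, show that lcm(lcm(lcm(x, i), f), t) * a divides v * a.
From x divides v and i divides v, lcm(x, i) divides v. f divides v, so lcm(lcm(x, i), f) divides v. y = l and l = s, so y = s. s = r, so y = r. q divides y, so q divides r. Since r = v, q divides v. Since q = t, t divides v. lcm(lcm(x, i), f) divides v, so lcm(lcm(lcm(x, i), f), t) divides v. Then lcm(lcm(lcm(x, i), f), t) * a divides v * a.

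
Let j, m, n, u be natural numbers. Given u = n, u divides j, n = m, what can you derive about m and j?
m divides j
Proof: From u = n and u divides j, n divides j. Since n = m, m divides j.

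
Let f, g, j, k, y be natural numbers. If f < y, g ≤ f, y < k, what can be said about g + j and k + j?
g + j < k + j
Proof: Since g ≤ f and f < y, g < y. y < k, so g < k. Then g + j < k + j.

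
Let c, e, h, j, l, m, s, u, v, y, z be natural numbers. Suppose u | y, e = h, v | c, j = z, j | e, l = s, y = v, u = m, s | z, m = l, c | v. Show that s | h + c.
Since j = z and j | e, z | e. s | z, so s | e. e = h, so s | h. v | c and c | v, hence v = c. m = l and l = s, hence m = s. Because u = m and u | y, m | y. Since m = s, s | y. Because y = v, s | v. v = c, so s | c. Since s | h, s | h + c.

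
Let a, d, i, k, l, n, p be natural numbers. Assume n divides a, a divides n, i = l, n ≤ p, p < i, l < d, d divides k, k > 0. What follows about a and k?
a < k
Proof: n divides a and a divides n, hence n = a. n ≤ p and p < i, so n < i. Since i = l, n < l. Since l < d, n < d. d divides k and k > 0, hence d ≤ k. n < d, so n < k. Since n = a, a < k.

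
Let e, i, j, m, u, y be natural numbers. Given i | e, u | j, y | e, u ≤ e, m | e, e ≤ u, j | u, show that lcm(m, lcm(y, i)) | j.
From e ≤ u and u ≤ e, e = u. Since u | j and j | u, u = j. From e = u, e = j. From y | e and i | e, lcm(y, i) | e. m | e, so lcm(m, lcm(y, i)) | e. Since e = j, lcm(m, lcm(y, i)) | j.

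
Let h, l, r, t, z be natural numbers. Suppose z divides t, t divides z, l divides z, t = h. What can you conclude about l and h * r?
l divides h * r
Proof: z divides t and t divides z, hence z = t. t = h, so z = h. l divides z, so l divides h. Then l divides h * r.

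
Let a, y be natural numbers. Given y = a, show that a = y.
Because y = a, by symmetry, a = y.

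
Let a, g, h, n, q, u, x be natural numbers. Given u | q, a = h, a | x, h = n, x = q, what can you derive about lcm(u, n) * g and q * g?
lcm(u, n) * g | q * g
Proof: From a = h and a | x, h | x. Since x = q, h | q. From h = n, n | q. u | q, so lcm(u, n) | q. Then lcm(u, n) * g | q * g.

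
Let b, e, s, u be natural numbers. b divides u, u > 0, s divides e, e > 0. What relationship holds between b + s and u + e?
b + s ≤ u + e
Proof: b divides u and u > 0, so b ≤ u. s divides e and e > 0, thus s ≤ e. Since b ≤ u, b + s ≤ u + e.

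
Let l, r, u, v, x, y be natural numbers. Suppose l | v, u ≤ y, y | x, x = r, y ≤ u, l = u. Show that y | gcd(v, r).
Since u ≤ y and y ≤ u, u = y. From l = u, l = y. Because l | v, y | v. From x = r and y | x, y | r. Since y | v, y | gcd(v, r).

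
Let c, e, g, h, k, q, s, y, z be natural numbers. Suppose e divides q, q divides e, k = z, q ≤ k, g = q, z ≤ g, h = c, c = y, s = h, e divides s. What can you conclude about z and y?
z divides y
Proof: e divides q and q divides e, thus e = q. k = z and q ≤ k, hence q ≤ z. Because g = q and z ≤ g, z ≤ q. Since q ≤ z, q = z. Since e = q, e = z. From h = c and c = y, h = y. s = h and e divides s, therefore e divides h. h = y, so e divides y. Since e = z, z divides y.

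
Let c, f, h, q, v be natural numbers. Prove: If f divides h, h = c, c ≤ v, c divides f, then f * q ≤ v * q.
h = c and f divides h, hence f divides c. Since c divides f, c = f. c ≤ v, so f ≤ v. By multiplying by a non-negative, f * q ≤ v * q.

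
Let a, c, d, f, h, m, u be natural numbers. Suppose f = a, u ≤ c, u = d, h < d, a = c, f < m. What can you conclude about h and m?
h < m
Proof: u = d and u ≤ c, so d ≤ c. h < d, so h < c. Since f = a and a = c, f = c. Because f < m, c < m. Since h < c, h < m.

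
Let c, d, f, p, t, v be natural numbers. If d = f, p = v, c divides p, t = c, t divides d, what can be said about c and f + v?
c divides f + v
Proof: d = f and t divides d, therefore t divides f. Because t = c, c divides f. p = v and c divides p, hence c divides v. c divides f, so c divides f + v.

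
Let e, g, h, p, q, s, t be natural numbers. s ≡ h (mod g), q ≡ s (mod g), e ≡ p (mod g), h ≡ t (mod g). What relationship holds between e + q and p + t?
e + q ≡ p + t (mod g)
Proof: q ≡ s (mod g) and s ≡ h (mod g), hence q ≡ h (mod g). Since h ≡ t (mod g), q ≡ t (mod g). Since e ≡ p (mod g), by adding congruences, e + q ≡ p + t (mod g).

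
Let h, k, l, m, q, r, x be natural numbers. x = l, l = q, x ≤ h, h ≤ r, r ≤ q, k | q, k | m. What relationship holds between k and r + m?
k | r + m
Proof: Since x = l and l = q, x = q. x ≤ h, so q ≤ h. h ≤ r, so q ≤ r. r ≤ q, so q = r. k | q, so k | r. Since k | m, k | r + m.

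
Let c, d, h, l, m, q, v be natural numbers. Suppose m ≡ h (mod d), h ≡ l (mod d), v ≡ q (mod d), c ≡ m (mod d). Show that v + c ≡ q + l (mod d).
c ≡ m (mod d) and m ≡ h (mod d), therefore c ≡ h (mod d). h ≡ l (mod d), so c ≡ l (mod d). Since v ≡ q (mod d), v + c ≡ q + l (mod d).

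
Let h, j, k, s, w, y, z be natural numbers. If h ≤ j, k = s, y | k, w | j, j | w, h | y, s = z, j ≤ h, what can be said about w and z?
w | z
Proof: j | w and w | j, so j = w. k = s and s = z, thus k = z. h ≤ j and j ≤ h, therefore h = j. h | y and y | k, so h | k. Since h = j, j | k. From k = z, j | z. j = w, so w | z.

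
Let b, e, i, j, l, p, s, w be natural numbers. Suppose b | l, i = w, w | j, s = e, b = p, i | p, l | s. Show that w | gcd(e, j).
b = p and b | l, thus p | l. Since i | p, i | l. s = e and l | s, hence l | e. Since i | l, i | e. i = w, so w | e. w | j, so w | gcd(e, j).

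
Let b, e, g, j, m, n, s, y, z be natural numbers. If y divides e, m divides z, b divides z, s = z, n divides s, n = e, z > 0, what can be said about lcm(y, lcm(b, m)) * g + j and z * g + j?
lcm(y, lcm(b, m)) * g + j ≤ z * g + j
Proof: n = e and n divides s, therefore e divides s. Because s = z, e divides z. y divides e, so y divides z. Because b divides z and m divides z, lcm(b, m) divides z. Since y divides z, lcm(y, lcm(b, m)) divides z. Since z > 0, lcm(y, lcm(b, m)) ≤ z. By multiplying by a non-negative, lcm(y, lcm(b, m)) * g ≤ z * g. Then lcm(y, lcm(b, m)) * g + j ≤ z * g + j.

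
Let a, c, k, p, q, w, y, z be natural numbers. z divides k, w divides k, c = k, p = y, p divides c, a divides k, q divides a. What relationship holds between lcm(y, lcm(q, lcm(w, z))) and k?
lcm(y, lcm(q, lcm(w, z))) divides k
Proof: c = k and p divides c, hence p divides k. p = y, so y divides k. q divides a and a divides k, therefore q divides k. w divides k and z divides k, hence lcm(w, z) divides k. q divides k, so lcm(q, lcm(w, z)) divides k. y divides k, so lcm(y, lcm(q, lcm(w, z))) divides k.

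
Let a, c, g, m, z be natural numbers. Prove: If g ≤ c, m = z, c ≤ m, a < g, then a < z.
a < g and g ≤ c, thus a < c. Since m = z and c ≤ m, c ≤ z. a < c, so a < z.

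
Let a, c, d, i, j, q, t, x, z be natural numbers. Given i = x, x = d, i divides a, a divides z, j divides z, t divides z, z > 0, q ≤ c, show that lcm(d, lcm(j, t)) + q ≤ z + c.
Since i = x and x = d, i = d. Since i divides a and a divides z, i divides z. Since i = d, d divides z. j divides z and t divides z, therefore lcm(j, t) divides z. d divides z, so lcm(d, lcm(j, t)) divides z. Because z > 0, lcm(d, lcm(j, t)) ≤ z. Since q ≤ c, lcm(d, lcm(j, t)) + q ≤ z + c.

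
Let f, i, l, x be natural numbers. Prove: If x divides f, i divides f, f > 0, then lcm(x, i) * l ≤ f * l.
Because x divides f and i divides f, lcm(x, i) divides f. From f > 0, lcm(x, i) ≤ f. By multiplying by a non-negative, lcm(x, i) * l ≤ f * l.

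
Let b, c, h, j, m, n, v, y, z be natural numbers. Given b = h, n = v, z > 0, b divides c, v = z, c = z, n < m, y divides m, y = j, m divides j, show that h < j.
y = j and y divides m, therefore j divides m. m divides j, so m = j. c = z and b divides c, therefore b divides z. Since z > 0, b ≤ z. b = h, so h ≤ z. Since n = v and v = z, n = z. n < m, so z < m. Since h ≤ z, h < m. m = j, so h < j.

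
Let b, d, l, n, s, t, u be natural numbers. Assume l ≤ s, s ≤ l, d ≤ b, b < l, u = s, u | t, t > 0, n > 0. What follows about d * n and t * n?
d * n < t * n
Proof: l ≤ s and s ≤ l, thus l = s. d ≤ b and b < l, hence d < l. l = s, so d < s. Since u = s and u | t, s | t. Because t > 0, s ≤ t. Since d < s, d < t. Since n > 0, d * n < t * n.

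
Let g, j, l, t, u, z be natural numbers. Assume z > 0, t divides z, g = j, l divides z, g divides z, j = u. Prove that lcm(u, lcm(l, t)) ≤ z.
Because g = j and j = u, g = u. g divides z, so u divides z. l divides z and t divides z, hence lcm(l, t) divides z. u divides z, so lcm(u, lcm(l, t)) divides z. Because z > 0, lcm(u, lcm(l, t)) ≤ z.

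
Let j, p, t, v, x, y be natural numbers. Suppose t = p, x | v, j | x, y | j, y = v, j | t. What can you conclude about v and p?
v | p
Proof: Because j | x and x | v, j | v. y = v and y | j, thus v | j. Since j | v, j = v. t = p and j | t, therefore j | p. Since j = v, v | p.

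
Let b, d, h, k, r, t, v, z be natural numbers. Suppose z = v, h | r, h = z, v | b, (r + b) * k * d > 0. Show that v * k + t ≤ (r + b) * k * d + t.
Since h = z and z = v, h = v. Since h | r, v | r. Since v | b, v | r + b. Then v * k | (r + b) * k. Then v * k | (r + b) * k * d. (r + b) * k * d > 0, so v * k ≤ (r + b) * k * d. Then v * k + t ≤ (r + b) * k * d + t.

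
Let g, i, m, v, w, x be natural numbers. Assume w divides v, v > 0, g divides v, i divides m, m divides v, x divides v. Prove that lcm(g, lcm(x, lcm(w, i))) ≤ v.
From i divides m and m divides v, i divides v. w divides v, so lcm(w, i) divides v. Since x divides v, lcm(x, lcm(w, i)) divides v. g divides v, so lcm(g, lcm(x, lcm(w, i))) divides v. v > 0, so lcm(g, lcm(x, lcm(w, i))) ≤ v.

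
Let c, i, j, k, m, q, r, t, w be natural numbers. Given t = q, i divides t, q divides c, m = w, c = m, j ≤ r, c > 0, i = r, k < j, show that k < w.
Since k < j and j ≤ r, k < r. i = r and i divides t, thus r divides t. Since t = q, r divides q. q divides c, so r divides c. c > 0, so r ≤ c. Since c = m, r ≤ m. Because k < r, k < m. m = w, so k < w.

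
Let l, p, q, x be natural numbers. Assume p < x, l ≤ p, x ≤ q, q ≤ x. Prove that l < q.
Because x ≤ q and q ≤ x, x = q. Because p < x, p < q. l ≤ p, so l < q.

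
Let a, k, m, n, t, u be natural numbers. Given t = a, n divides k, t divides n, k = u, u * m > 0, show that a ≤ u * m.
t divides n and n divides k, hence t divides k. k = u, so t divides u. Since t = a, a divides u. Then a divides u * m. Because u * m > 0, a ≤ u * m.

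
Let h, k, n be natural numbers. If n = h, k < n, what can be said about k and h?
k < h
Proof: n = h and k < n. By substitution, k < h.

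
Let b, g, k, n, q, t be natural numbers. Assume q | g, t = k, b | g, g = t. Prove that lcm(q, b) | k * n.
g = t and t = k, so g = k. q | g and b | g, hence lcm(q, b) | g. g = k, so lcm(q, b) | k. Then lcm(q, b) | k * n.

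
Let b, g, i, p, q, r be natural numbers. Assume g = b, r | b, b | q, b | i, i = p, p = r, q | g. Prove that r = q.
i = p and p = r, thus i = r. Since b | i, b | r. From r | b, r = b. g = b and q | g, therefore q | b. b | q, so b = q. Since r = b, r = q.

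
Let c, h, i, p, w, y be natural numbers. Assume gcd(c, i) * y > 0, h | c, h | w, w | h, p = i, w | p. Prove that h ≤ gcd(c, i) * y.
Since w | h and h | w, w = h. p = i and w | p, so w | i. w = h, so h | i. h | c, so h | gcd(c, i). Then h | gcd(c, i) * y. Since gcd(c, i) * y > 0, h ≤ gcd(c, i) * y.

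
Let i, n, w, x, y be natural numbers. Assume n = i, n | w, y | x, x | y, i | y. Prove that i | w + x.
From n = i and n | w, i | w. Because y | x and x | y, y = x. Since i | y, i | x. i | w, so i | w + x.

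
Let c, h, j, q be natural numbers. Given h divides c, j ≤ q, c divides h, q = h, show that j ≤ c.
Since h divides c and c divides h, h = c. From q = h, q = c. From j ≤ q, j ≤ c.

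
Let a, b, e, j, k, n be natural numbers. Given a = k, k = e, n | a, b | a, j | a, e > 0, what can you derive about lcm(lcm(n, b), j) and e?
lcm(lcm(n, b), j) ≤ e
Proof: a = k and k = e, thus a = e. Since n | a and b | a, lcm(n, b) | a. j | a, so lcm(lcm(n, b), j) | a. Since a = e, lcm(lcm(n, b), j) | e. Since e > 0, lcm(lcm(n, b), j) ≤ e.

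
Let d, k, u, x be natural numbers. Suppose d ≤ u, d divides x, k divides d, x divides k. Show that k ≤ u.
d divides x and x divides k, hence d divides k. Since k divides d, d = k. d ≤ u, so k ≤ u.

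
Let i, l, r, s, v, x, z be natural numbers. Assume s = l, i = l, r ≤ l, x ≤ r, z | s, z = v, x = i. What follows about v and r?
v | r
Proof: x = i and i = l, therefore x = l. x ≤ r, so l ≤ r. Since r ≤ l, l = r. z = v and z | s, thus v | s. Since s = l, v | l. l = r, so v | r.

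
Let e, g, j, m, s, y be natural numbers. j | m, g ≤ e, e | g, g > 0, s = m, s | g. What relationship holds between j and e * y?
j | e * y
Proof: e | g and g > 0, so e ≤ g. g ≤ e, so g = e. s = m and s | g, therefore m | g. g = e, so m | e. Since j | m, j | e. Then j | e * y.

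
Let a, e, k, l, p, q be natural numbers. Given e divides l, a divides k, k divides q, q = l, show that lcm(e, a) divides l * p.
q = l and k divides q, thus k divides l. Since a divides k, a divides l. Since e divides l, lcm(e, a) divides l. Then lcm(e, a) divides l * p.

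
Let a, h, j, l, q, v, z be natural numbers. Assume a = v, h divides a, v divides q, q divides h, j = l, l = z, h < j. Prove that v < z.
a = v and h divides a, so h divides v. Because v divides q and q divides h, v divides h. h divides v, so h = v. j = l and l = z, therefore j = z. Since h < j, h < z. Since h = v, v < z.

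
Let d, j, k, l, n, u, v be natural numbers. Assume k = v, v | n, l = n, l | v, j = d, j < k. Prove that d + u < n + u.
l = n and l | v, therefore n | v. Since v | n, v = n. Since k = v, k = n. j = d and j < k, therefore d < k. k = n, so d < n. Then d + u < n + u.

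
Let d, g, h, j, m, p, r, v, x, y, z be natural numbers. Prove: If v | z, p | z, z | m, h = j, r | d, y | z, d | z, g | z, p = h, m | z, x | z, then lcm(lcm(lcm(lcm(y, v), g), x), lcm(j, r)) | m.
Since z | m and m | z, z = m. From y | z and v | z, lcm(y, v) | z. g | z, so lcm(lcm(y, v), g) | z. x | z, so lcm(lcm(lcm(y, v), g), x) | z. Because p = h and h = j, p = j. p | z, so j | z. r | d and d | z, so r | z. j | z, so lcm(j, r) | z. Since lcm(lcm(lcm(y, v), g), x) | z, lcm(lcm(lcm(lcm(y, v), g), x), lcm(j, r)) | z. Since z = m, lcm(lcm(lcm(lcm(y, v), g), x), lcm(j, r)) | m.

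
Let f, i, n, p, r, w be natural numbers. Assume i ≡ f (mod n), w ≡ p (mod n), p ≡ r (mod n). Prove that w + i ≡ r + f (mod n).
w ≡ p (mod n) and p ≡ r (mod n), so w ≡ r (mod n). i ≡ f (mod n), so w + i ≡ r + f (mod n).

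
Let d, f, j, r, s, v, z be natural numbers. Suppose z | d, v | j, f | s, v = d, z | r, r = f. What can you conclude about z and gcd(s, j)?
z | gcd(s, j)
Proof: r = f and z | r, hence z | f. f | s, so z | s. v = d and v | j, thus d | j. z | d, so z | j. z | s, so z | gcd(s, j).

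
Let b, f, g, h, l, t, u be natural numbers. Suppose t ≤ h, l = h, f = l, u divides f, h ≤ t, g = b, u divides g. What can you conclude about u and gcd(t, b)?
u divides gcd(t, b)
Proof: h ≤ t and t ≤ h, therefore h = t. Since l = h, l = t. f = l and u divides f, hence u divides l. From l = t, u divides t. g = b and u divides g, therefore u divides b. u divides t, so u divides gcd(t, b).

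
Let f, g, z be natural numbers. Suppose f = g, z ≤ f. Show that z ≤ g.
From f = g and z ≤ f, by substitution, z ≤ g.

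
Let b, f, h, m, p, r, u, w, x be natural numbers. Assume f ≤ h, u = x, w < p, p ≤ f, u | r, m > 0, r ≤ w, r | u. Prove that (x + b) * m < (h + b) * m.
Since r | u and u | r, r = u. u = x, so r = x. Since r ≤ w, x ≤ w. Since w < p, x < p. p ≤ f and f ≤ h, thus p ≤ h. x < p, so x < h. Then x + b < h + b. Since m > 0, (x + b) * m < (h + b) * m.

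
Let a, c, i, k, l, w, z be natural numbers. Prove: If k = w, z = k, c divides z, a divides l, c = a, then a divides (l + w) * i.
From z = k and k = w, z = w. c = a and c divides z, therefore a divides z. Since z = w, a divides w. Since a divides l, a divides l + w. Then a divides (l + w) * i.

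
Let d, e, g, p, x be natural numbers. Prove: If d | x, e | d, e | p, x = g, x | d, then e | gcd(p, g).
From d | x and x | d, d = x. e | d, so e | x. From x = g, e | g. e | p, so e | gcd(p, g).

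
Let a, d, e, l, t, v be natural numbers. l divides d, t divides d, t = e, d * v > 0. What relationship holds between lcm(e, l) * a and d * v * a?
lcm(e, l) * a ≤ d * v * a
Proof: Since t = e and t divides d, e divides d. l divides d, so lcm(e, l) divides d. Then lcm(e, l) divides d * v. d * v > 0, so lcm(e, l) ≤ d * v. By multiplying by a non-negative, lcm(e, l) * a ≤ d * v * a.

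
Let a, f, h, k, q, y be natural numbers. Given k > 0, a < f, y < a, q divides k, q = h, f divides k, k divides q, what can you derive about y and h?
y < h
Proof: Because k divides q and q divides k, k = q. f divides k and k > 0, so f ≤ k. Since k = q, f ≤ q. Since a < f, a < q. q = h, so a < h. From y < a, y < h.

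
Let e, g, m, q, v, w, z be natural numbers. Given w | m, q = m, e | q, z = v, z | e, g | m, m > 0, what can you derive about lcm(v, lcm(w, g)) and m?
lcm(v, lcm(w, g)) ≤ m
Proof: z | e and e | q, therefore z | q. Since q = m, z | m. Since z = v, v | m. w | m and g | m, so lcm(w, g) | m. Since v | m, lcm(v, lcm(w, g)) | m. m > 0, so lcm(v, lcm(w, g)) ≤ m.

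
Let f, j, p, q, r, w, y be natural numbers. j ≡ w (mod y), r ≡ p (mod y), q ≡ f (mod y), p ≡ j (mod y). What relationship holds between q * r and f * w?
q * r ≡ f * w (mod y)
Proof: Because r ≡ p (mod y) and p ≡ j (mod y), r ≡ j (mod y). j ≡ w (mod y), so r ≡ w (mod y). Since q ≡ f (mod y), by multiplying congruences, q * r ≡ f * w (mod y).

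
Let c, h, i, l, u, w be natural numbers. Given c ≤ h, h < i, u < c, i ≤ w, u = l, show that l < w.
Because c ≤ h and h < i, c < i. i ≤ w, so c < w. u < c, so u < w. u = l, so l < w.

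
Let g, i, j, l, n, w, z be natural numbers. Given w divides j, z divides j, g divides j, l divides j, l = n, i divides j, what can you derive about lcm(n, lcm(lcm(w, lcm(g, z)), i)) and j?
lcm(n, lcm(lcm(w, lcm(g, z)), i)) divides j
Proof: l = n and l divides j, thus n divides j. Because g divides j and z divides j, lcm(g, z) divides j. Because w divides j, lcm(w, lcm(g, z)) divides j. Since i divides j, lcm(lcm(w, lcm(g, z)), i) divides j. Since n divides j, lcm(n, lcm(lcm(w, lcm(g, z)), i)) divides j.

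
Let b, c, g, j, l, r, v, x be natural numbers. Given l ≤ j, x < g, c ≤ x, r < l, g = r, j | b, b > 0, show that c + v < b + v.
Because c ≤ x and x < g, c < g. g = r, so c < r. Because r < l and l ≤ j, r < j. Because j | b and b > 0, j ≤ b. r < j, so r < b. Since c < r, c < b. Then c + v < b + v.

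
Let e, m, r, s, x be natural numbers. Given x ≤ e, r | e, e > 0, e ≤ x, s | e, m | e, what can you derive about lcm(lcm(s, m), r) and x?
lcm(lcm(s, m), r) ≤ x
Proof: e ≤ x and x ≤ e, thus e = x. s | e and m | e, thus lcm(s, m) | e. r | e, so lcm(lcm(s, m), r) | e. Since e > 0, lcm(lcm(s, m), r) ≤ e. Since e = x, lcm(lcm(s, m), r) ≤ x.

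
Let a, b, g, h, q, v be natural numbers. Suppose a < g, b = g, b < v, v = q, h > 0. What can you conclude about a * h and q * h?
a * h < q * h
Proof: Since b = g and b < v, g < v. v = q, so g < q. a < g, so a < q. h > 0, so a * h < q * h.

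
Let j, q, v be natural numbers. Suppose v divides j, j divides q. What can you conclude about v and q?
v divides q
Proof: Since v divides j and j divides q, by transitivity, v divides q.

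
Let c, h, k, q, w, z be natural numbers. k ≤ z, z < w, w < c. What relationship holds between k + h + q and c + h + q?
k + h + q < c + h + q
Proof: k ≤ z and z < w, therefore k < w. Because w < c, k < c. Then k + h < c + h. Then k + h + q < c + h + q.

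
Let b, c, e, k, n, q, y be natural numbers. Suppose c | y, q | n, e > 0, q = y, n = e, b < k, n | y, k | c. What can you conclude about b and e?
b < e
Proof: q = y and q | n, so y | n. Since n | y, y = n. n = e, so y = e. From k | c and c | y, k | y. y = e, so k | e. Since e > 0, k ≤ e. Since b < k, b < e.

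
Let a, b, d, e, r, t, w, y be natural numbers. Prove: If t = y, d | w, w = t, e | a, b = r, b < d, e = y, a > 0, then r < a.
b = r and b < d, thus r < d. Because w = t and t = y, w = y. Since d | w, d | y. e = y and e | a, therefore y | a. Because d | y, d | a. a > 0, so d ≤ a. Since r < d, r < a.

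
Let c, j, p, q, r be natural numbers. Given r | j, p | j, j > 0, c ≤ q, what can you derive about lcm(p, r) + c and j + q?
lcm(p, r) + c ≤ j + q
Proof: From p | j and r | j, lcm(p, r) | j. j > 0, so lcm(p, r) ≤ j. c ≤ q, so lcm(p, r) + c ≤ j + q.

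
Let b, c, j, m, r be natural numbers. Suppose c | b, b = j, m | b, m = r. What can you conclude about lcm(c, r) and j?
lcm(c, r) | j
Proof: Because m = r and m | b, r | b. Since c | b, lcm(c, r) | b. Since b = j, lcm(c, r) | j.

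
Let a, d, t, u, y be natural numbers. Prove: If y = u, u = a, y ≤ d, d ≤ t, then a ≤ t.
y = u and u = a, therefore y = a. From y ≤ d and d ≤ t, y ≤ t. Since y = a, a ≤ t.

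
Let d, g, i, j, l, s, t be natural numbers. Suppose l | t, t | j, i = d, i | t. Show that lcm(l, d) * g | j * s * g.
i = d and i | t, so d | t. Since l | t, lcm(l, d) | t. t | j, so lcm(l, d) | j. Then lcm(l, d) | j * s. Then lcm(l, d) * g | j * s * g.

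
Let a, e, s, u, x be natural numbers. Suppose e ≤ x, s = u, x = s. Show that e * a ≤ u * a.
x = s and s = u, hence x = u. From e ≤ x, e ≤ u. Then e * a ≤ u * a.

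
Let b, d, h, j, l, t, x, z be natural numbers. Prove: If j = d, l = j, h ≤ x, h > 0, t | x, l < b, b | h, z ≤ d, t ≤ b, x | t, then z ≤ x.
From b | h and h > 0, b ≤ h. h ≤ x, so b ≤ x. t | x and x | t, thus t = x. Since t ≤ b, x ≤ b. b ≤ x, so b = x. l = j and l < b, so j < b. j = d, so d < b. Since z ≤ d, z < b. Since b = x, z < x. Then z ≤ x.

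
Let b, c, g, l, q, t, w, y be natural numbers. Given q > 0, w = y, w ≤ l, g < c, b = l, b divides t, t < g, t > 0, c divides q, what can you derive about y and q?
y < q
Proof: Since w = y and w ≤ l, y ≤ l. From b divides t and t > 0, b ≤ t. b = l, so l ≤ t. t < g and g < c, thus t < c. Because l ≤ t, l < c. From y ≤ l, y < c. c divides q and q > 0, hence c ≤ q. y < c, so y < q.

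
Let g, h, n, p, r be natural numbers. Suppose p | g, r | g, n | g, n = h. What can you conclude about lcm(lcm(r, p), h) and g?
lcm(lcm(r, p), h) | g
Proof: Because r | g and p | g, lcm(r, p) | g. Since n = h and n | g, h | g. Since lcm(r, p) | g, lcm(lcm(r, p), h) | g.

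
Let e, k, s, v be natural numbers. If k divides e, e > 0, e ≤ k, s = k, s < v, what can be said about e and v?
e < v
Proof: k divides e and e > 0, therefore k ≤ e. e ≤ k, so k = e. Because s = k and s < v, k < v. k = e, so e < v.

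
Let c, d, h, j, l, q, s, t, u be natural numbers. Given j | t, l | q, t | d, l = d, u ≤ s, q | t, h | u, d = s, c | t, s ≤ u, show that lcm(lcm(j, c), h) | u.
From l = d and l | q, d | q. Since q | t, d | t. t | d, so t = d. d = s, so t = s. s ≤ u and u ≤ s, thus s = u. Since t = s, t = u. Since j | t and c | t, lcm(j, c) | t. Since t = u, lcm(j, c) | u. Because h | u, lcm(lcm(j, c), h) | u.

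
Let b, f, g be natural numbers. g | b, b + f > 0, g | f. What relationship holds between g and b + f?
g ≤ b + f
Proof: g | b and g | f, therefore g | b + f. From b + f > 0, g ≤ b + f.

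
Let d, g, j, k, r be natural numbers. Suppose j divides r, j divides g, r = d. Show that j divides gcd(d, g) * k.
r = d and j divides r, therefore j divides d. Since j divides g, j divides gcd(d, g). Then j divides gcd(d, g) * k.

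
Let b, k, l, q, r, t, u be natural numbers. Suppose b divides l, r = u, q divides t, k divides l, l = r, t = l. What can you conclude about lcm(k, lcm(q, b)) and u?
lcm(k, lcm(q, b)) divides u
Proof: l = r and r = u, hence l = u. t = l and q divides t, hence q divides l. Since b divides l, lcm(q, b) divides l. k divides l, so lcm(k, lcm(q, b)) divides l. l = u, so lcm(k, lcm(q, b)) divides u.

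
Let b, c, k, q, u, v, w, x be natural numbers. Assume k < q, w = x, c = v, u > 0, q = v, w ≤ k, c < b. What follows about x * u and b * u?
x * u < b * u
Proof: From w ≤ k and k < q, w < q. w = x, so x < q. Since q = v, x < v. c = v and c < b, so v < b. Since x < v, x < b. Since u > 0, x * u < b * u.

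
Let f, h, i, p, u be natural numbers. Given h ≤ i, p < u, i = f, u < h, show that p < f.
p < u and u < h, hence p < h. Because i = f and h ≤ i, h ≤ f. Because p < h, p < f.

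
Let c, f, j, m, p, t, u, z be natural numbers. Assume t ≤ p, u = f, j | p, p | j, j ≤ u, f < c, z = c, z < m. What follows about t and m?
t < m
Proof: j | p and p | j, so j = p. j ≤ u, so p ≤ u. u = f, so p ≤ f. Because t ≤ p, t ≤ f. Since f < c, t < c. z = c and z < m, therefore c < m. t < c, so t < m.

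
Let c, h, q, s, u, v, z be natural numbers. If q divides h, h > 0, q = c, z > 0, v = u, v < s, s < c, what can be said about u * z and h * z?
u * z < h * z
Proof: v = u and v < s, therefore u < s. Since s < c, u < c. q divides h and h > 0, thus q ≤ h. From q = c, c ≤ h. u < c, so u < h. From z > 0, by multiplying by a positive, u * z < h * z.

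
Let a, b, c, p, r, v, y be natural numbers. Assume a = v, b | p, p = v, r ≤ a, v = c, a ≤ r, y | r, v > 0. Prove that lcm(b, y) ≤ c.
p = v and b | p, hence b | v. r ≤ a and a ≤ r, thus r = a. Since a = v, r = v. y | r, so y | v. b | v, so lcm(b, y) | v. Because v > 0, lcm(b, y) ≤ v. v = c, so lcm(b, y) ≤ c.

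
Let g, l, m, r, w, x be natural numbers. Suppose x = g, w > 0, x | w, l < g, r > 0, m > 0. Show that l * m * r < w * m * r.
From x = g and x | w, g | w. Since w > 0, g ≤ w. Since l < g, l < w. m > 0, so l * m < w * m. r > 0, so l * m * r < w * m * r.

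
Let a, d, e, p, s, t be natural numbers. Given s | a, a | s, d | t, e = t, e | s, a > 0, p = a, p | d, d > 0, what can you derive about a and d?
a = d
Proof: s | a and a | s, thus s = a. From e = t and e | s, t | s. d | t, so d | s. Since s = a, d | a. Since a > 0, d ≤ a. Since p = a and p | d, a | d. d > 0, so a ≤ d. Because d ≤ a, d = a. Then a = d.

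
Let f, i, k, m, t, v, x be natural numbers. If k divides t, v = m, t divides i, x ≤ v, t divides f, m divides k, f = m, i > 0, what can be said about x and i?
x ≤ i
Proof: m divides k and k divides t, thus m divides t. f = m and t divides f, hence t divides m. Since m divides t, m = t. Since v = m, v = t. x ≤ v, so x ≤ t. t divides i and i > 0, so t ≤ i. x ≤ t, so x ≤ i.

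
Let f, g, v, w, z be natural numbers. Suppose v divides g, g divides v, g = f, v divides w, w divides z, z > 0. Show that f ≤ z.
v divides g and g divides v, thus v = g. g = f, so v = f. Because v divides w and w divides z, v divides z. Since v = f, f divides z. z > 0, so f ≤ z.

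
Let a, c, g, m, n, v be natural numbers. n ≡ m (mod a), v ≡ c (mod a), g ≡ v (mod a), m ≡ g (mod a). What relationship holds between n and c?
n ≡ c (mod a)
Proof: Since n ≡ m (mod a) and m ≡ g (mod a), n ≡ g (mod a). g ≡ v (mod a), so n ≡ v (mod a). v ≡ c (mod a), so n ≡ c (mod a).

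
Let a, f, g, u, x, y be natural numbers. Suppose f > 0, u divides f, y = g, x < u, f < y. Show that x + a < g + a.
u divides f and f > 0, so u ≤ f. Since x < u, x < f. Because y = g and f < y, f < g. Since x < f, x < g. Then x + a < g + a.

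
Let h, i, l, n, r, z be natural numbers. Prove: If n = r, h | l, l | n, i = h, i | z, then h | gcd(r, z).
h | l and l | n, thus h | n. n = r, so h | r. Since i = h and i | z, h | z. h | r, so h | gcd(r, z).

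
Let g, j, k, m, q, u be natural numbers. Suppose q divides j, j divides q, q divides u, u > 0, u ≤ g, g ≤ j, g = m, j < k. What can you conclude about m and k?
m < k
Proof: q divides j and j divides q, hence q = j. From q divides u and u > 0, q ≤ u. Since q = j, j ≤ u. u ≤ g, so j ≤ g. Since g ≤ j, j = g. Because g = m, j = m. From j < k, m < k.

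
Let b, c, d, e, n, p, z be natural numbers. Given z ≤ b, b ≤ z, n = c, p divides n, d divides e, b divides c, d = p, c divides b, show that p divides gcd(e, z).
d = p and d divides e, hence p divides e. c divides b and b divides c, therefore c = b. Since n = c, n = b. b ≤ z and z ≤ b, hence b = z. n = b, so n = z. Because p divides n, p divides z. Since p divides e, p divides gcd(e, z).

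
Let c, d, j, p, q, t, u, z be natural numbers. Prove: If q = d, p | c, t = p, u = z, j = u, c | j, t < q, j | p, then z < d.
p | c and c | j, thus p | j. From j | p, p = j. Since t = p, t = j. Since j = u, t = u. u = z, so t = z. Because q = d and t < q, t < d. Since t = z, z < d.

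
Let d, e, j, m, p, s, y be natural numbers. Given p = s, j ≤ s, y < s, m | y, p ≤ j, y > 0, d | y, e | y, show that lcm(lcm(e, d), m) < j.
e | y and d | y, hence lcm(e, d) | y. Since m | y, lcm(lcm(e, d), m) | y. Since y > 0, lcm(lcm(e, d), m) ≤ y. p = s and p ≤ j, therefore s ≤ j. Since j ≤ s, s = j. Since y < s, y < j. Since lcm(lcm(e, d), m) ≤ y, lcm(lcm(e, d), m) < j.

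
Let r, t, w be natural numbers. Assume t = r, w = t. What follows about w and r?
w = r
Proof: From w = t and t = r, by transitivity, w = r.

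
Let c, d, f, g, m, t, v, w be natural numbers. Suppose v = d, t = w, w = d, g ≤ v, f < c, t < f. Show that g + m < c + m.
v = d and g ≤ v, thus g ≤ d. t = w and w = d, thus t = d. From t < f and f < c, t < c. t = d, so d < c. Since g ≤ d, g < c. Then g + m < c + m.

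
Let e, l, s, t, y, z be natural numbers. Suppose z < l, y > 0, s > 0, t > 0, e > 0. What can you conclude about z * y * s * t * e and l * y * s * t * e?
z * y * s * t * e < l * y * s * t * e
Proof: z < l and y > 0, therefore z * y < l * y. Since s > 0, z * y * s < l * y * s. t > 0, so z * y * s * t < l * y * s * t. e > 0, so z * y * s * t * e < l * y * s * t * e.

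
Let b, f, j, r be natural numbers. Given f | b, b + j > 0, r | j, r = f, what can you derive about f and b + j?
f ≤ b + j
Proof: r = f and r | j, hence f | j. Since f | b, f | b + j. From b + j > 0, f ≤ b + j.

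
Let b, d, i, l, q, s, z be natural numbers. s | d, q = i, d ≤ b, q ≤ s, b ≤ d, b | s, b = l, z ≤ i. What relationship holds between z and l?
z ≤ l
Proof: Since d ≤ b and b ≤ d, d = b. Since s | d, s | b. b | s, so s = b. Since b = l, s = l. q = i and q ≤ s, hence i ≤ s. z ≤ i, so z ≤ s. Since s = l, z ≤ l.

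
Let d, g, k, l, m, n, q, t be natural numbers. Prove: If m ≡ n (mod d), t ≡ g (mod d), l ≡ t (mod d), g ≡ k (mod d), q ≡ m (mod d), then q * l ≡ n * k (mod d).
q ≡ m (mod d) and m ≡ n (mod d), thus q ≡ n (mod d). Since l ≡ t (mod d) and t ≡ g (mod d), l ≡ g (mod d). g ≡ k (mod d), so l ≡ k (mod d). q ≡ n (mod d), so q * l ≡ n * k (mod d).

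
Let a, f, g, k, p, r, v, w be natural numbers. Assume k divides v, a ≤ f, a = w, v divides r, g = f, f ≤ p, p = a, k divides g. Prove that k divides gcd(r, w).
Because k divides v and v divides r, k divides r. p = a and f ≤ p, hence f ≤ a. a ≤ f, so f = a. g = f, so g = a. a = w, so g = w. k divides g, so k divides w. k divides r, so k divides gcd(r, w).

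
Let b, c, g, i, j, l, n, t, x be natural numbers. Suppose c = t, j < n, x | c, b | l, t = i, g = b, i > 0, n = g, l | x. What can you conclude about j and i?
j < i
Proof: n = g and g = b, thus n = b. From j < n, j < b. Since c = t and t = i, c = i. Since x | c, x | i. l | x, so l | i. Since b | l, b | i. i > 0, so b ≤ i. j < b, so j < i.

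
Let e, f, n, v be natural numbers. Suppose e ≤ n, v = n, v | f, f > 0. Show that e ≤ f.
Because v = n and v | f, n | f. f > 0, so n ≤ f. e ≤ n, so e ≤ f.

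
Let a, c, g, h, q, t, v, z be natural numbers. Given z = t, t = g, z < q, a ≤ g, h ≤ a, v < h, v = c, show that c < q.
Since v < h and h ≤ a, v < a. a ≤ g, so v < g. Since v = c, c < g. Because z = t and t = g, z = g. z < q, so g < q. c < g, so c < q.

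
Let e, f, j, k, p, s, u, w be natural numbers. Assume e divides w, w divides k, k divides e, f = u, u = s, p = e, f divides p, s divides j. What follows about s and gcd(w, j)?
s divides gcd(w, j)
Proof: w divides k and k divides e, hence w divides e. Since e divides w, e = w. From f = u and u = s, f = s. Because p = e and f divides p, f divides e. f = s, so s divides e. e = w, so s divides w. Since s divides j, s divides gcd(w, j).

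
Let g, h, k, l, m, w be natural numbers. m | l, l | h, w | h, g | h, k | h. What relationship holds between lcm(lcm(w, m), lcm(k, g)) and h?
lcm(lcm(w, m), lcm(k, g)) | h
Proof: m | l and l | h, so m | h. Because w | h, lcm(w, m) | h. Since k | h and g | h, lcm(k, g) | h. lcm(w, m) | h, so lcm(lcm(w, m), lcm(k, g)) | h.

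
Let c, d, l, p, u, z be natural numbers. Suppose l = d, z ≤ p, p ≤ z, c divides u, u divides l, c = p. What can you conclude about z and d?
z divides d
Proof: Because p ≤ z and z ≤ p, p = z. Because c = p and c divides u, p divides u. u divides l, so p divides l. l = d, so p divides d. Since p = z, z divides d.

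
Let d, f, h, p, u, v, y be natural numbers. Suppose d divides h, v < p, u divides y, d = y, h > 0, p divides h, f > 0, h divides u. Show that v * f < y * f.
From h divides u and u divides y, h divides y. d = y and d divides h, therefore y divides h. Since h divides y, h = y. From p divides h and h > 0, p ≤ h. Since v < p, v < h. h = y, so v < y. Using f > 0, by multiplying by a positive, v * f < y * f.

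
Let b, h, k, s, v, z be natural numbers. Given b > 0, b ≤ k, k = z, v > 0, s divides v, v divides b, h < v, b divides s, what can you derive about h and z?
h < z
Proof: From b divides s and s divides v, b divides v. v > 0, so b ≤ v. Since v divides b and b > 0, v ≤ b. b ≤ v, so b = v. Since b ≤ k, v ≤ k. Since k = z, v ≤ z. Since h < v, h < z.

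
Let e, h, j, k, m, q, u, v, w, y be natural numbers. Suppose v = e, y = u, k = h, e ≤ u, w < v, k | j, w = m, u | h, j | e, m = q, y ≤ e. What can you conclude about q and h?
q < h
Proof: y = u and y ≤ e, so u ≤ e. Since e ≤ u, u = e. Since u | h, e | h. k = h and k | j, so h | j. Since j | e, h | e. Since e | h, e = h. w = m and m = q, thus w = q. From v = e and w < v, w < e. w = q, so q < e. e = h, so q < h.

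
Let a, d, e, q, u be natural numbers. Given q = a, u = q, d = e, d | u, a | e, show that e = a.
d = e and d | u, thus e | u. Since u = q, e | q. q = a, so e | a. From a | e, e = a.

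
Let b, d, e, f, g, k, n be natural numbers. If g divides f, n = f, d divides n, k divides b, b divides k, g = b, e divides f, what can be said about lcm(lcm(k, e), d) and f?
lcm(lcm(k, e), d) divides f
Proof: Since b divides k and k divides b, b = k. g = b, so g = k. Since g divides f, k divides f. Since e divides f, lcm(k, e) divides f. From n = f and d divides n, d divides f. Since lcm(k, e) divides f, lcm(lcm(k, e), d) divides f.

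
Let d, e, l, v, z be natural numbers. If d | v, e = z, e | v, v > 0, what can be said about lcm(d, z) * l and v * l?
lcm(d, z) * l ≤ v * l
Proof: e = z and e | v, therefore z | v. d | v, so lcm(d, z) | v. v > 0, so lcm(d, z) ≤ v. Then lcm(d, z) * l ≤ v * l.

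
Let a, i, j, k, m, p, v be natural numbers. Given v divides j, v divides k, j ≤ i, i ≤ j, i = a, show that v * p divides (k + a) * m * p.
Since j ≤ i and i ≤ j, j = i. Since i = a, j = a. v divides j, so v divides a. v divides k, so v divides k + a. Then v divides (k + a) * m. Then v * p divides (k + a) * m * p.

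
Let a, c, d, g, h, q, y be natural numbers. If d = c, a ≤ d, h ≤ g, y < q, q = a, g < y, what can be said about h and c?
h < c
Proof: Because h ≤ g and g < y, h < y. q = a and y < q, hence y < a. From d = c and a ≤ d, a ≤ c. From y < a, y < c. Since h < y, h < c.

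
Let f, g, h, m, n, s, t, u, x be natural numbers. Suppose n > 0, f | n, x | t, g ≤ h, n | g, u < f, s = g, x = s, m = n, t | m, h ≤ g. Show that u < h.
From x = s and x | t, s | t. s = g, so g | t. m = n and t | m, thus t | n. g | t, so g | n. n | g, so n = g. From g ≤ h and h ≤ g, g = h. n = g, so n = h. f | n and n > 0, so f ≤ n. Since u < f, u < n. Since n = h, u < h.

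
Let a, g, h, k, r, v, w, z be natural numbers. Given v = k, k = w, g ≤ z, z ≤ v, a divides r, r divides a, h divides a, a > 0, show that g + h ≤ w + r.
v = k and k = w, thus v = w. Because g ≤ z and z ≤ v, g ≤ v. v = w, so g ≤ w. From a divides r and r divides a, a = r. Because h divides a and a > 0, h ≤ a. Since a = r, h ≤ r. Since g ≤ w, g + h ≤ w + r.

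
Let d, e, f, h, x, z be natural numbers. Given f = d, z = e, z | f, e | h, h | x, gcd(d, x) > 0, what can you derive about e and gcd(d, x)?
e ≤ gcd(d, x)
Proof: z = e and z | f, therefore e | f. Since f = d, e | d. e | h and h | x, thus e | x. Since e | d, e | gcd(d, x). gcd(d, x) > 0, so e ≤ gcd(d, x).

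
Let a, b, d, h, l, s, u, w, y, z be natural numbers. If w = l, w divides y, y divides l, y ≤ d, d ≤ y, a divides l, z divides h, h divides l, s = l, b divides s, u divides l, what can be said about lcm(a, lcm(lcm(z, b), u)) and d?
lcm(a, lcm(lcm(z, b), u)) divides d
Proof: w = l and w divides y, thus l divides y. y divides l, so l = y. y ≤ d and d ≤ y, hence y = d. l = y, so l = d. From z divides h and h divides l, z divides l. s = l and b divides s, hence b divides l. z divides l, so lcm(z, b) divides l. u divides l, so lcm(lcm(z, b), u) divides l. a divides l, so lcm(a, lcm(lcm(z, b), u)) divides l. l = d, so lcm(a, lcm(lcm(z, b), u)) divides d.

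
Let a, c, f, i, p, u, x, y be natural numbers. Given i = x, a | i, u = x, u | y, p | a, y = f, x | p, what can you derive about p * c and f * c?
p * c | f * c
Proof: p | a and a | i, so p | i. i = x, so p | x. x | p, so x = p. Since u = x, u = p. Because y = f and u | y, u | f. u = p, so p | f. Then p * c | f * c.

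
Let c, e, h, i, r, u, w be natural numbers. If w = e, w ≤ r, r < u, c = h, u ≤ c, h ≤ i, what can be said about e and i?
e < i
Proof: w ≤ r and r < u, therefore w < u. c = h and u ≤ c, thus u ≤ h. Since h ≤ i, u ≤ i. w < u, so w < i. w = e, so e < i.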